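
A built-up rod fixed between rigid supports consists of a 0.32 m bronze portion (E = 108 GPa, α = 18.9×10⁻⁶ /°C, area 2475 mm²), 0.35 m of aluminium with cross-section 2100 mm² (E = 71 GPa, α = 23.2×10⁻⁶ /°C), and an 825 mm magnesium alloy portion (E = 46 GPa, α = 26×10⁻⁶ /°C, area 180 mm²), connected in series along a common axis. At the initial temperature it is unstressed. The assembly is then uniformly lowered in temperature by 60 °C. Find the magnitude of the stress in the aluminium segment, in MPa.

Free thermal contraction of the whole bar: Σ αᵢΔT Lᵢ = 18.9×10⁻⁶×60×320 + 23.2×10⁻⁶×60×350 + 26×10⁻⁶×60×825 = 2.137 mm.
Since the ends are fixed, an axial force P builds up, equal in every segment, with P · Σ Lᵢ/(AᵢEᵢ) = δ_free.
The series flexibility is Σ Lᵢ/(AᵢEᵢ) = 320/(2475×108×10³) + 350/(2100×71×10³) + 825/(180×46×10³) = 0.0001032 mm/N.
P = 2.137 / 0.0001032 = 20710 N = 20.71 kN, tensile.
σ_{aluminium} = P / A = 20710 / 2100 = 9.863 MPa.

σ ≈ 9.86 MPa (tensile)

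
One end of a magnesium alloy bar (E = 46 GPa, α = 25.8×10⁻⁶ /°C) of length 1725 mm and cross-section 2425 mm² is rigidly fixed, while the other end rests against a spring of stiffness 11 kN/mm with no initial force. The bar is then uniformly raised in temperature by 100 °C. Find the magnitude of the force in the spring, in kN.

P ≈ 41.8 kN

Free thermal expansion: δ_free = αΔT L = 25.8×10⁻⁶ × 100 × 1725 = 4.45 mm.
With a force P in the spring, the elastic change of the bar is PL/(AE) and that of the spring is P/k; compatibility requires their sum to equal δ_free.
So P = δ_free / [L/(AE) + 1/k] = 4.45 / [ 1725/(2425×46×10³) + 1/(11×10³) ].
P = 4.45 / 0.0001064 = 41840 N.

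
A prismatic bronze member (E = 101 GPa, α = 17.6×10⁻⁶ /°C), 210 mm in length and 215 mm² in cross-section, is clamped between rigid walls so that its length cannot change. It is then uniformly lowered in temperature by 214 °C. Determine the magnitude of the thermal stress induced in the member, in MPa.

σ ≈ 380 MPa (tensile)

With length fixed, the mechanical strain must cancel the thermal strain αΔT = 17.6×10⁻⁶ × 214 = 3766.4×10⁻⁶.
The stress required to suppress this strain is σ = Eε = 101×10³ × 3766.4×10⁻⁶ = 380.4 MPa, tensile since the member is trying to contract.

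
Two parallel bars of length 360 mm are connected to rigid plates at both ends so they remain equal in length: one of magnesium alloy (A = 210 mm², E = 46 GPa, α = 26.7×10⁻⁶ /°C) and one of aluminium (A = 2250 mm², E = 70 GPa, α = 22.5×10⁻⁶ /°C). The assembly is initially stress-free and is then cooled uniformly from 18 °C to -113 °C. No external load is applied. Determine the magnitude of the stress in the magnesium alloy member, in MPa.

Both members must finish at the same length. With the larger α, the magnesium alloy tends to over-contract; the plates restrain it, putting the magnesium alloy in tension and the aluminium in compression. With no external load the two internal forces are equal and opposite, magnitude P.
Compatibility of the two members (thermal + elastic change equal): (α₁ − α₂)ΔT = P·[1/(A₁E₁) + 1/(A₂E₂)].
|α₁ − α₂|·ΔT = 4.2×10⁻⁶ × 131 = 0.0005502.
1/(A₁E₁) + 1/(A₂E₂) = 1/(210×46×10³) + 1/(2250×70×10³) = 1.099×10⁻⁷ N⁻¹.
P = 0.0005502 / 1.099×10⁻⁷ = 5008 N = 5.008 kN.
σ_{magnesium alloy} = P/A₁ = 5008/210 = 23.85 MPa, tensile.

σ ≈ 23.8 MPa (tensile)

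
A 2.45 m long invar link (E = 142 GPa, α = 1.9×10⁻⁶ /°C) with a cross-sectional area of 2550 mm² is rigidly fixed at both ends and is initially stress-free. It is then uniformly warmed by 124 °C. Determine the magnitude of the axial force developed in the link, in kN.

The ends cannot move, so σ = EαΔT = 142×10³ × 1.9×10⁻⁶ × 124 = 33.46 MPa.
P = AEαΔT = 2550 × 142×10³ × 1.9×10⁻⁶ × 124 = 85.31 kN (compressive).

P ≈ 85.3 kN (compressive)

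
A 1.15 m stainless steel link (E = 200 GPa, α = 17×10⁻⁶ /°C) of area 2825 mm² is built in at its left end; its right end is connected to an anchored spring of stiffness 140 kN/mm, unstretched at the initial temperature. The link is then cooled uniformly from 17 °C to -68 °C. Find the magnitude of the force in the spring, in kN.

If the spring were absent the link would shorten by αΔT L = 17×10⁻⁶ × 85 × 1150 = 1.662 mm.
Let P be the tensile force in the spring. The link extends elastically by PL/(AE) and the spring stretches by P/k; together these equal δ_free.
So P = δ_free / [L/(AE) + 1/k] = 1.662 / [ 1150/(2825×200×10³) + 1/(140×10³) ].
P = 1.662 / 9.178×10⁻⁶ = 181100 N.

P ≈ 181 kN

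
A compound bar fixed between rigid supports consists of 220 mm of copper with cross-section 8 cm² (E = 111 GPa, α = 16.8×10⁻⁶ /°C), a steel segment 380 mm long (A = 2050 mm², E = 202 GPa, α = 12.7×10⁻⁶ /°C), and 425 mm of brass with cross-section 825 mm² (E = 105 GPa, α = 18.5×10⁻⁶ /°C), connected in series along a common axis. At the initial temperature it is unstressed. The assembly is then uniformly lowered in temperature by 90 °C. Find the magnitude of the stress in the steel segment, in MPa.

σ ≈ 86.7 MPa (tensile)

Free thermal contraction of the whole bar: Σ αᵢΔT Lᵢ = 16.8×10⁻⁶×90×220 + 12.7×10⁻⁶×90×380 + 18.5×10⁻⁶×90×425 = 1.475 mm.
Since the ends are fixed, an axial force P builds up, equal in every segment, with P · Σ Lᵢ/(AᵢEᵢ) = δ_free.
Σ Lᵢ/(AᵢEᵢ) = 220/(800×111×10³) + 380/(2050×202×10³) + 425/(825×105×10³) = 8.301×10⁻⁶ mm/N.
Hence P = δ_free / Σ(L/AE) = 1.475/8.301×10⁻⁶ = 177.6 kN (tensile).
σ_{steel} = P / A = 177600 / 2050 = 86.65 MPa.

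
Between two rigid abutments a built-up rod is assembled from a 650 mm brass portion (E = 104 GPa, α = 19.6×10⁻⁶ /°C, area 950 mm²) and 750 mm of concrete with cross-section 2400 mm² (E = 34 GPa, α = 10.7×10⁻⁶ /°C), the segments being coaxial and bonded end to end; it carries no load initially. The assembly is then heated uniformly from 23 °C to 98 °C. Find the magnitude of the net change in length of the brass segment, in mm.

With the walls removed the bar would change length by δ_free = Σ αᵢΔT Lᵢ = 19.6×10⁻⁶×75×650 + 10.7×10⁻⁶×75×750 = 1.557 mm.
Since the ends are fixed, an axial force P builds up, equal in every segment, with P · Σ Lᵢ/(AᵢEᵢ) = δ_free.
Σ Lᵢ/(AᵢEᵢ) = 650/(950×104×10³) + 750/(2400×34×10³) = 1.577×10⁻⁵ mm/N.
So P = 1.557 / 1.577×10⁻⁵ = 98.75 kN, compressive.
For the brass segment, free thermal change = 19.6×10⁻⁶×75×650 = 0.9555 mm and elastic change from P = 98750×650/(950×104×10³) = 0.6497 mm; these oppose, so the net change is 0.306 mm (segment lengthens).

|ΔL| ≈ 0.306 mm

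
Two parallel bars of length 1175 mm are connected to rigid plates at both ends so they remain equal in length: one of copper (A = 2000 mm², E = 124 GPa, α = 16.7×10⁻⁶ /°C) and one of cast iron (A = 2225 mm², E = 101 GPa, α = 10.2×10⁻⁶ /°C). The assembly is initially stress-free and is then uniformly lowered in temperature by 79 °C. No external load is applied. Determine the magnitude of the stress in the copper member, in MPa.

The copper has the larger α, so on cooling it would change length more than the cast iron if both were free. The rigid plates force a common final length, so the copper is put into tension and the cast iron into compression, with equal and opposite forces P (no external load).
Equating the net (thermal + elastic) strains gives |α₁ − α₂|·ΔT = P·[1/(A₁E₁) + 1/(A₂E₂)].
|α₁ − α₂|·ΔT = 6.5×10⁻⁶ × 79 = 0.0005135.
1/(A₁E₁) + 1/(A₂E₂) = 1/(2000×124×10³) + 1/(2225×101×10³) = 8.482×10⁻⁹ N⁻¹.
P = 0.0005135 / 8.482×10⁻⁹ = 60540 N = 60.54 kN.
σ_{copper} = P/A₁ = 60540/2000 = 30.27 MPa, tensile.

σ ≈ 30.3 MPa (tensile)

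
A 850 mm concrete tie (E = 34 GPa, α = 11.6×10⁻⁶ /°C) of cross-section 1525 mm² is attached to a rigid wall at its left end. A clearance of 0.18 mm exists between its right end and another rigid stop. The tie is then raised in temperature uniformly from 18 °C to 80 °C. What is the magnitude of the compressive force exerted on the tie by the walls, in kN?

P ≈ 26.3 kN

Unrestrained expansion: δ_free = αΔT L = 11.6×10⁻⁶ × 62 × 850 = 0.6113 mm.
The gap closes (δ_free > 0.18 mm) and the wall then resists a further 0.6113 − 0.18 = 0.4313 mm of expansion.
So σ = E(δ_free − g)/L = 34×10³ × 0.4313/850 = 17.25 MPa.
Force on the wall = σA = 17.25 × 1525 mm² = 26.31 kN.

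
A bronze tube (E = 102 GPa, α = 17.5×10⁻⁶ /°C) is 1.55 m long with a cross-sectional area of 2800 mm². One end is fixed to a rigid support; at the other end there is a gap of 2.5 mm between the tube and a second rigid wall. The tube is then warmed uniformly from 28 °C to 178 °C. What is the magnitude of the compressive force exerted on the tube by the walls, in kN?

P ≈ 289 kN

Unrestrained expansion: δ_free = αΔT L = 17.5×10⁻⁶ × 150 × 1550 = 4.069 mm.
The gap closes (δ_free > 2.5 mm) and the wall then resists a further 4.069 − 2.5 = 1.569 mm of expansion.
So σ = E(δ_free − g)/L = 102×10³ × 1.569/1550 = 103.2 MPa.
Force on the wall = σA = 103.2 × 2800 mm² = 289.1 kN.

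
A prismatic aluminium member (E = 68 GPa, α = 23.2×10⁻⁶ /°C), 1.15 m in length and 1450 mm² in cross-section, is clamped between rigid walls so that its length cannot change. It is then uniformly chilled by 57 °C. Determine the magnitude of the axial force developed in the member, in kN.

With zero net strain, σ = E·αΔT = 68 GPa × 23.2×10⁻⁶ × 57 = 89.92 MPa.
P = AEαΔT = 1450 × 68×10³ × 23.2×10⁻⁶ × 57 = 130.4 kN (tensile).

P ≈ 130 kN (tensile)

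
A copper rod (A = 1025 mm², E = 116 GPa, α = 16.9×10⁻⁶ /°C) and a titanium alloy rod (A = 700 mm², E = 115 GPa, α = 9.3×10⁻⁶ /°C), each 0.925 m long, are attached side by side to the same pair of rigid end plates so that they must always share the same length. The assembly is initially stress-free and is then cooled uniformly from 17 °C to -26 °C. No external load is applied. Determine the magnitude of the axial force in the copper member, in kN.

Both members must finish at the same length. With the larger α, the copper tends to over-contract; the plates restrain it, putting the copper in tension and the titanium alloy in compression. With no external load the two internal forces are equal and opposite, magnitude P.
Setting the final lengths equal and cancelling L: (α₁ − α₂)ΔT = P/(A₁E₁) + P/(A₂E₂).
|α₁ − α₂|·ΔT = 7.6×10⁻⁶ × 43 = 0.0003268.
1/(A₁E₁) + 1/(A₂E₂) = 1/(1025×116×10³) + 1/(700×115×10³) = 2.083×10⁻⁸ N⁻¹.
P = 0.0003268 / 2.083×10⁻⁸ = 15690 N = 15.69 kN.

P ≈ 15.7 kN (tensile in the copper)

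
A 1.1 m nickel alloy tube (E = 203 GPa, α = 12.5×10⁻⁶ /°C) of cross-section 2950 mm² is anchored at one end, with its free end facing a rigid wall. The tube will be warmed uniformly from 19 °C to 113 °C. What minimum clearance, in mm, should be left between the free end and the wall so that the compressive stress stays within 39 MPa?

Free expansion if unrestrained: δ_free = αΔT L = 12.5×10⁻⁶ × 94 × 1100 = 1.292 mm.
At the allowable stress the elastic shortening the wall may impose is σL/E = 39 × 1100 / (203×10³) = 0.2113 mm.
The gap must absorb the remainder: g_min = 1.292 − 0.2113 = 1.081 mm.

g ≈ 1.08 mm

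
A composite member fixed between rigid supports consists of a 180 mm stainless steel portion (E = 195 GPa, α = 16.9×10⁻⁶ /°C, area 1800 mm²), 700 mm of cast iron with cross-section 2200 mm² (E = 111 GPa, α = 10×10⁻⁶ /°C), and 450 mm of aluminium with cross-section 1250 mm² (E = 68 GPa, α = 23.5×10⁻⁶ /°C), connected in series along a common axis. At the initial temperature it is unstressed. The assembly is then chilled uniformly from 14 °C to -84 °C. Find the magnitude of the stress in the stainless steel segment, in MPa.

σ ≈ 129 MPa (tensile)

Free thermal contraction of the whole bar: Σ αᵢΔT Lᵢ = 16.9×10⁻⁶×98×180 + 10×10⁻⁶×98×700 + 23.5×10⁻⁶×98×450 = 2.02 mm.
The rigid supports impose zero overall length change; the single axial force P common to all segments must satisfy P Σ Lᵢ/(AᵢEᵢ) = δ_free.
Σ Lᵢ/(AᵢEᵢ) = 180/(1800×195×10³) + 700/(2200×111×10³) + 450/(1250×68×10³) = 8.673×10⁻⁶ mm/N.
Hence P = δ_free / Σ(L/AE) = 2.02/8.673×10⁻⁶ = 232.9 kN (tensile).
σ_{stainless steel} = P / A = 232900 / 1800 = 129.4 MPa.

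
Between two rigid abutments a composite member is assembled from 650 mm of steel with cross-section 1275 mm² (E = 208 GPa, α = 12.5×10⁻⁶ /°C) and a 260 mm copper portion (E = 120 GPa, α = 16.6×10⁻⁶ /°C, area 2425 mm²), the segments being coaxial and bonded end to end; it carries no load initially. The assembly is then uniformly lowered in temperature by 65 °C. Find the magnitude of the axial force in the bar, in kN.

With the walls removed the bar would change length by δ_free = Σ αᵢΔT Lᵢ = 12.5×10⁻⁶×65×650 + 16.6×10⁻⁶×65×260 = 0.8087 mm.
Since the ends are fixed, an axial force P builds up, equal in every segment, with P · Σ Lᵢ/(AᵢEᵢ) = δ_free.
The series flexibility is Σ Lᵢ/(AᵢEᵢ) = 650/(1275×208×10³) + 260/(2425×120×10³) = 3.344×10⁻⁶ mm/N.
So P = 0.8087 / 3.344×10⁻⁶ = 241.8 kN, tensile.

P ≈ 242 kN (tensile)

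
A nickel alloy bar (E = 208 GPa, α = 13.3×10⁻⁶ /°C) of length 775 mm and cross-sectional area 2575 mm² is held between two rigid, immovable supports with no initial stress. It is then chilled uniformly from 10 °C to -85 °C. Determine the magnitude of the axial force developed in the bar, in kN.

The ends cannot move, so σ = EαΔT = 208×10³ × 13.3×10⁻⁶ × 95 = 262.8 MPa.
P = AEαΔT = 2575 × 208×10³ × 13.3×10⁻⁶ × 95 = 676.7 kN (tensile).

P ≈ 677 kN (tensile)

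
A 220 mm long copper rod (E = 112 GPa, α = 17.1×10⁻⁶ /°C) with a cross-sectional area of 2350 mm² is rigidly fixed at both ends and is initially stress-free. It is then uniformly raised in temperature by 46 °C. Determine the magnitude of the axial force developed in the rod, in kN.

P ≈ 207 kN (compressive)

The ends cannot move, so σ = EαΔT = 112×10³ × 17.1×10⁻⁶ × 46 = 88.1 MPa.
P = AEαΔT = 2350 × 112×10³ × 17.1×10⁻⁶ × 46 = 207 kN (compressive).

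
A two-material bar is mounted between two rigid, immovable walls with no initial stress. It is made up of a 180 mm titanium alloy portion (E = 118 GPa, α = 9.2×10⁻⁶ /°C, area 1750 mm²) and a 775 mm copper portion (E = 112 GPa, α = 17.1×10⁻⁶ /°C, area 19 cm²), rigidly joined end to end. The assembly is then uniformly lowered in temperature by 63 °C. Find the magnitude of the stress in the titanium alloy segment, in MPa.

With the walls removed the bar would change length by δ_free = Σ αᵢΔT Lᵢ = 9.2×10⁻⁶×63×180 + 17.1×10⁻⁶×63×775 = 0.9392 mm.
Since the ends are fixed, an axial force P builds up, equal in every segment, with P · Σ Lᵢ/(AᵢEᵢ) = δ_free.
The series flexibility is Σ Lᵢ/(AᵢEᵢ) = 180/(1750×118×10³) + 775/(1900×112×10³) = 4.514×10⁻⁶ mm/N.
So P = 0.9392 / 4.514×10⁻⁶ = 208.1 kN, tensile.
σ_{titanium alloy} = P / A = 208100 / 1750 = 118.9 MPa.

σ ≈ 119 MPa (tensile)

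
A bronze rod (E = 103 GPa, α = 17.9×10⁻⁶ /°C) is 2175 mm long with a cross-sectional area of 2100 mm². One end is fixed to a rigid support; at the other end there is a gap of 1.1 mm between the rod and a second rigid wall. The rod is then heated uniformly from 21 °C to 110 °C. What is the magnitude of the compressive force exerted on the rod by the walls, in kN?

Unrestrained expansion: δ_free = αΔT L = 17.9×10⁻⁶ × 89 × 2175 = 3.465 mm.
After closing the 1.1 mm clearance, 3.465 − 1.1 = 2.365 mm of expansion remains to be suppressed by the wall.
Compatibility: PL/(AE) = 2.365 mm, so σ = P/A = E × (2.365/2175) = 112 MPa.
Force on the wall = σA = 112 × 2100 mm² = 235.2 kN.

P ≈ 235 kN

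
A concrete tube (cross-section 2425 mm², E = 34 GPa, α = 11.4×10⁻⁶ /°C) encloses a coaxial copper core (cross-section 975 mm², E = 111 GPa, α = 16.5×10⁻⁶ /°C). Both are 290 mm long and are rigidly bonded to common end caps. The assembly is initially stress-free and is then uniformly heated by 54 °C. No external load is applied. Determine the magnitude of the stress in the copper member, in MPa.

Equilibrium of a rigid end plate with no external load gives equal and opposite internal forces ±P in the two members. Since α_{copper} > α_{concrete}, heating drives the copper into compression and the concrete into tension.
Compatibility of the two members (thermal + elastic change equal): (α₁ − α₂)ΔT = P·[1/(A₁E₁) + 1/(A₂E₂)].
|α₁ − α₂|·ΔT = 5.1×10⁻⁶ × 54 = 0.0002754.
1/(A₁E₁) + 1/(A₂E₂) = 1/(2425×34×10³) + 1/(975×111×10³) = 2.137×10⁻⁸ N⁻¹.
P = 0.0002754 / 2.137×10⁻⁸ = 12890 N = 12.89 kN.
σ_{copper} = P/A₂ = 12890/975 = 13.22 MPa, compressive.

σ ≈ 13.2 MPa (compressive)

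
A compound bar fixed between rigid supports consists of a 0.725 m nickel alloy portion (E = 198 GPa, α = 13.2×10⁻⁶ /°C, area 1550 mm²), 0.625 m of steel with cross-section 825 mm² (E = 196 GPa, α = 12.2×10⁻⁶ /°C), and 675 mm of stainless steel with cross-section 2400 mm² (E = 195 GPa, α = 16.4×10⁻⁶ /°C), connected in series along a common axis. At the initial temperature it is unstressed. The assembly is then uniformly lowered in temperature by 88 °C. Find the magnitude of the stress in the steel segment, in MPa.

σ ≈ 393 MPa (tensile)

Free thermal contraction of the whole bar: Σ αᵢΔT Lᵢ = 13.2×10⁻⁶×88×725 + 12.2×10⁻⁶×88×625 + 16.4×10⁻⁶×88×675 = 2.487 mm.
Since the ends are fixed, an axial force P builds up, equal in every segment, with P · Σ Lᵢ/(AᵢEᵢ) = δ_free.
Σ Lᵢ/(AᵢEᵢ) = 725/(1550×198×10³) + 625/(825×196×10³) + 675/(2400×195×10³) = 7.67×10⁻⁶ mm/N.
Hence P = δ_free / Σ(L/AE) = 2.487/7.67×10⁻⁶ = 324.3 kN (tensile).
σ_{steel} = P / A = 324300 / 825 = 393.1 MPa.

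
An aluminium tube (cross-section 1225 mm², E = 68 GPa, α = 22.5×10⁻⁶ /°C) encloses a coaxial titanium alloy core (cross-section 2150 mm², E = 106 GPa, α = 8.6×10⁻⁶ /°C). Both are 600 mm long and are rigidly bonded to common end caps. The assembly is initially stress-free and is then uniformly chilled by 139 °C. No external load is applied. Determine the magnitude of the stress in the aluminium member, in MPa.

σ ≈ 96.2 MPa (tensile)

The aluminium has the larger α, so on cooling it would change length more than the titanium alloy if both were free. The rigid plates force a common final length, so the aluminium is put into tension and the titanium alloy into compression, with equal and opposite forces P (no external load).
Equating the net (thermal + elastic) strains gives |α₁ − α₂|·ΔT = P·[1/(A₁E₁) + 1/(A₂E₂)].
|α₁ − α₂|·ΔT = 13.9×10⁻⁶ × 139 = 0.001932.
1/(A₁E₁) + 1/(A₂E₂) = 1/(1225×68×10³) + 1/(2150×106×10³) = 1.639×10⁻⁸ N⁻¹.
P = 0.001932 / 1.639×10⁻⁸ = 117900 N = 117.9 kN.
σ_{aluminium} = P/A₁ = 117900/1225 = 96.22 MPa, tensile.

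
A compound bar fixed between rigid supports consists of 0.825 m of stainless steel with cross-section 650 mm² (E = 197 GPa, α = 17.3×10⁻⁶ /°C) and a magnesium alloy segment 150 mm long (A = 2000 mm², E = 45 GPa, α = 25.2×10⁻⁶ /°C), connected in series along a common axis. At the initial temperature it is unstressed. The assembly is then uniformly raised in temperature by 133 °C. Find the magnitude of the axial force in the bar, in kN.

P ≈ 296 kN (compressive)

Free thermal expansion of the whole bar: Σ αᵢΔT Lᵢ = 17.3×10⁻⁶×133×825 + 25.2×10⁻⁶×133×150 = 2.401 mm.
The rigid supports impose zero overall length change; the single axial force P common to all segments must satisfy P Σ Lᵢ/(AᵢEᵢ) = δ_free.
Σ Lᵢ/(AᵢEᵢ) = 825/(650×197×10³) + 150/(2000×45×10³) = 8.109×10⁻⁶ mm/N.
So P = 2.401 / 8.109×10⁻⁶ = 296.1 kN, compressive.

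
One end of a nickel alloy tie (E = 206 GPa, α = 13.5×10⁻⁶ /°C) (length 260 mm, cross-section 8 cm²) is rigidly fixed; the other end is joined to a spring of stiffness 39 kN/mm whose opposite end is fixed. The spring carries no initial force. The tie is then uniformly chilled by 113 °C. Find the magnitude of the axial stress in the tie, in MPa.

If the spring were absent the tie would shorten by αΔT L = 13.5×10⁻⁶ × 113 × 260 = 0.3966 mm.
Let P be the tensile force in the spring. The tie extends elastically by PL/(AE) and the spring stretches by P/k; together these equal δ_free.
So P = δ_free / [L/(AE) + 1/k] = 0.3966 / [ 260/(800×206×10³) + 1/(39×10³) ].
P = 0.3966 / 2.722×10⁻⁵ = 14570 N.
σ = P/A = 14570/800 = 18.21 MPa.

σ ≈ 18.2 MPa (tensile)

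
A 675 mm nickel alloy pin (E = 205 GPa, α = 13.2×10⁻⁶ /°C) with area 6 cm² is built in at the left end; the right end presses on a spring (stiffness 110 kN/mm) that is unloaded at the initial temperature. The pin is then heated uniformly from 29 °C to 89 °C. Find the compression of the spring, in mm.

δ ≈ 0.333 mm

Free thermal expansion: δ_free = αΔT L = 13.2×10⁻⁶ × 60 × 675 = 0.5346 mm.
With a force P in the spring, the elastic change of the pin is PL/(AE) and that of the spring is P/k; compatibility requires their sum to equal δ_free.
So P = δ_free / [L/(AE) + 1/k] = 0.5346 / [ 675/(600×205×10³) + 1/(110×10³) ].
P = 0.5346 / 1.458×10⁻⁵ = 36670 N.
Spring compression = P/k = 36670/(110×10³) = 0.3334 mm.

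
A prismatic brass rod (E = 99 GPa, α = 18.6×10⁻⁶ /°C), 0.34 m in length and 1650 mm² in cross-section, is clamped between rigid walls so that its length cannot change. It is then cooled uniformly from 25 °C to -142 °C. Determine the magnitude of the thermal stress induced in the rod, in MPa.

σ ≈ 308 MPa (tensile)

The supports are rigid, so the total axial strain is zero. The restrained thermal strain is ε = αΔT = 18.6×10⁻⁶ × 167 = 3106.2×10⁻⁶.
The stress required to suppress this strain is σ = Eε = 99×10³ × 3106.2×10⁻⁶ = 307.5 MPa, tensile since the rod is trying to contract.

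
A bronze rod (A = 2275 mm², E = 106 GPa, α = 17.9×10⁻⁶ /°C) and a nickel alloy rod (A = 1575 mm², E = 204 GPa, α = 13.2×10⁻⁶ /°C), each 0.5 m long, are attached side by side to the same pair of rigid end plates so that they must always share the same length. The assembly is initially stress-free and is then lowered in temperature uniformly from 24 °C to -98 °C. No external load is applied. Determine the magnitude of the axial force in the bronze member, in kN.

Equilibrium of a rigid end plate with no external load gives equal and opposite internal forces ±P in the two members. Since α_{bronze} > α_{nickel alloy}, cooling drives the bronze into tension and the nickel alloy into compression.
Compatibility of the two members (thermal + elastic change equal): (α₁ − α₂)ΔT = P·[1/(A₁E₁) + 1/(A₂E₂)].
|α₁ − α₂|·ΔT = 4.7×10⁻⁶ × 122 = 0.0005734.
1/(A₁E₁) + 1/(A₂E₂) = 1/(2275×106×10³) + 1/(1575×204×10³) = 7.259×10⁻⁹ N⁻¹.
So P = 0.0005734 / 7.259×10⁻⁹ = 78.99 kN.

P ≈ 79 kN (tensile in the bronze)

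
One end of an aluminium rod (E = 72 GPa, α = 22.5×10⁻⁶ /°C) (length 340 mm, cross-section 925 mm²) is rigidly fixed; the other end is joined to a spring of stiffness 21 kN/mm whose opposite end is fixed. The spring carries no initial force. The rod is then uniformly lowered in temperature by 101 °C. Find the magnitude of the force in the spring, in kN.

P ≈ 14.7 kN

If the spring were absent the rod would shorten by αΔT L = 22.5×10⁻⁶ × 101 × 340 = 0.7726 mm.
Let P be the tensile force in the spring. The rod extends elastically by PL/(AE) and the spring stretches by P/k; together these equal δ_free.
So P = δ_free / [L/(AE) + 1/k] = 0.7726 / [ 340/(925×72×10³) + 1/(21×10³) ].
P = 0.7726 / 5.272×10⁻⁵ = 14650 N.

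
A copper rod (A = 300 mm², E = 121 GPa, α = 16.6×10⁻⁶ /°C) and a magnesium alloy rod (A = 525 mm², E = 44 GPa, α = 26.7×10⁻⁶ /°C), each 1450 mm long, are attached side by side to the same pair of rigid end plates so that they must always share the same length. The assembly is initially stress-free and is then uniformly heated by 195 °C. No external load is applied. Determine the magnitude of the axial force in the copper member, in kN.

Equilibrium of a rigid end plate with no external load gives equal and opposite internal forces ±P in the two members. Since α_{magnesium alloy} > α_{copper}, heating drives the magnesium alloy into compression and the copper into tension.
Equating the net (thermal + elastic) strains gives |α₁ − α₂|·ΔT = P·[1/(A₁E₁) + 1/(A₂E₂)].
|α₁ − α₂|·ΔT = 10.1×10⁻⁶ × 195 = 0.001969.
1/(A₁E₁) + 1/(A₂E₂) = 1/(300×121×10³) + 1/(525×44×10³) = 7.084×10⁻⁸ N⁻¹.
P = 0.001969 / 7.084×10⁻⁸ = 27800 N = 27.8 kN.

P ≈ 27.8 kN (tensile in the copper)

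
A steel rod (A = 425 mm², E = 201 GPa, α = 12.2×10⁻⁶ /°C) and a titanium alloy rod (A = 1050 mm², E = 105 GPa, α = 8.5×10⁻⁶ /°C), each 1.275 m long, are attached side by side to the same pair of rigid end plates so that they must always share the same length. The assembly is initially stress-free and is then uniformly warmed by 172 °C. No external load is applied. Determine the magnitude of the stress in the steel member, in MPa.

The steel has the larger α, so on heating it would change length more than the titanium alloy if both were free. The rigid plates force a common final length, so the steel is put into compression and the titanium alloy into tension, with equal and opposite forces P (no external load).
Setting the final lengths equal and cancelling L: (α₁ − α₂)ΔT = P/(A₁E₁) + P/(A₂E₂).
|α₁ − α₂|·ΔT = 3.7×10⁻⁶ × 172 = 0.0006364.
1/(A₁E₁) + 1/(A₂E₂) = 1/(425×201×10³) + 1/(1050×105×10³) = 2.078×10⁻⁸ N⁻¹.
P = 0.0006364 / 2.078×10⁻⁸ = 30630 N = 30.63 kN.
σ_{steel} = P/A₁ = 30630/425 = 72.07 MPa, compressive.

σ ≈ 72.1 MPa (compressive)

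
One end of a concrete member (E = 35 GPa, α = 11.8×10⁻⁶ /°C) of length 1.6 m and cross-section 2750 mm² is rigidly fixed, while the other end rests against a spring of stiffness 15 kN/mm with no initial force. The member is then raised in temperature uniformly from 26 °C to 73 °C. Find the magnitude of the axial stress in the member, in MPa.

σ ≈ 3.87 MPa (compressive)

The unrestrained thermal change is αΔT L = 11.8×10⁻⁶ × 47 × 1600 = 0.8874 mm.
With a force P in the spring, the elastic change of the member is PL/(AE) and that of the spring is P/k; compatibility requires their sum to equal δ_free.
P [ L/(AE) + 1/k ] = δ_free → P [ 1600/(2750×35×10³) + 1/(15×10³) ] = 0.8874.
P = 0.8874 / 8.329×10⁻⁵ = 10650 N.
σ = P/A = 10650/2750 = 3.874 MPa.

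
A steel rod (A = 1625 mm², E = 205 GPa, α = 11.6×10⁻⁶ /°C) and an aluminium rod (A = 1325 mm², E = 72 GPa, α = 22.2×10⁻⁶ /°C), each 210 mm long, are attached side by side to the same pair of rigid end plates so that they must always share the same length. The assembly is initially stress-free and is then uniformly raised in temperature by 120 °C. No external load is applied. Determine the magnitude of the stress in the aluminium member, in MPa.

σ ≈ 71.2 MPa (compressive)

Equilibrium of a rigid end plate with no external load gives equal and opposite internal forces ±P in the two members. Since α_{aluminium} > α_{steel}, heating drives the aluminium into compression and the steel into tension.
Equating the net (thermal + elastic) strains gives |α₁ − α₂|·ΔT = P·[1/(A₁E₁) + 1/(A₂E₂)].
|α₁ − α₂|·ΔT = 10.6×10⁻⁶ × 120 = 0.001272.
1/(A₁E₁) + 1/(A₂E₂) = 1/(1625×205×10³) + 1/(1325×72×10³) = 1.348×10⁻⁸ N⁻¹.
P = 0.001272 / 1.348×10⁻⁸ = 94330 N = 94.33 kN.
σ_{aluminium} = P/A₂ = 94330/1325 = 71.2 MPa, compressive.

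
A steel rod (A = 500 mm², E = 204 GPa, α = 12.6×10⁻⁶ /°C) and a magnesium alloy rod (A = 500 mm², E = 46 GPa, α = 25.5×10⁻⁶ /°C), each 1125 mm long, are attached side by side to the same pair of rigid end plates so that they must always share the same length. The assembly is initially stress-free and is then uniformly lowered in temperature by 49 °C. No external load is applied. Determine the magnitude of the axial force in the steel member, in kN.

Both members must finish at the same length. With the larger α, the magnesium alloy tends to over-contract; the plates restrain it, putting the magnesium alloy in tension and the steel in compression. With no external load the two internal forces are equal and opposite, magnitude P.
Compatibility of the two members (thermal + elastic change equal): (α₁ − α₂)ΔT = P·[1/(A₁E₁) + 1/(A₂E₂)].
|α₁ − α₂|·ΔT = 12.9×10⁻⁶ × 49 = 0.0006321.
1/(A₁E₁) + 1/(A₂E₂) = 1/(500×204×10³) + 1/(500×46×10³) = 5.328×10⁻⁸ N⁻¹.
So P = 0.0006321 / 5.328×10⁻⁸ = 11.86 kN.

P ≈ 11.9 kN (compressive in the steel)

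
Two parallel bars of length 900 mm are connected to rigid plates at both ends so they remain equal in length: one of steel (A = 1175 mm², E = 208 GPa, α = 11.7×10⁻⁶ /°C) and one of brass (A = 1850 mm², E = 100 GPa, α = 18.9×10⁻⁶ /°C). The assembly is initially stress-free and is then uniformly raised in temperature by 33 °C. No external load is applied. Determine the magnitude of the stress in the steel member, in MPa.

σ ≈ 21.3 MPa (tensile)

Both members must finish at the same length. With the larger α, the brass tends to over-expand; the plates restrain it, putting the brass in compression and the steel in tension. With no external load the two internal forces are equal and opposite, magnitude P.
Compatibility of the two members (thermal + elastic change equal): (α₁ − α₂)ΔT = P·[1/(A₁E₁) + 1/(A₂E₂)].
|α₁ − α₂|·ΔT = 7.2×10⁻⁶ × 33 = 0.0002376.
1/(A₁E₁) + 1/(A₂E₂) = 1/(1175×208×10³) + 1/(1850×100×10³) = 9.497×10⁻⁹ N⁻¹.
So P = 0.0002376 / 9.497×10⁻⁹ = 25.02 kN.
σ_{steel} = P/A₁ = 25020/1175 = 21.29 MPa, tensile.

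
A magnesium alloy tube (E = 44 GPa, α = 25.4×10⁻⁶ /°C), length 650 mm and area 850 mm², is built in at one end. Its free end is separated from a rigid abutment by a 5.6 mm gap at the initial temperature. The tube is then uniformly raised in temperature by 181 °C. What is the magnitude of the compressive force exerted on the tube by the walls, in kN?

P ≈ 0 kN

If the wall were absent the tube would grow by αΔT L = 25.4×10⁻⁶ × 181 × 650 = 2.988 mm.
Since δ_free = 2.99 mm is less than the 5.6 mm gap, the tube never touches the wall. No axial force develops.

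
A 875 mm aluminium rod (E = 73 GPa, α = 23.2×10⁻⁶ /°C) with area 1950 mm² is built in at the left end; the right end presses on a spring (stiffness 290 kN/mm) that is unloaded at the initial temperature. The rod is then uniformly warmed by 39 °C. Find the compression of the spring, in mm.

The unrestrained thermal change is αΔT L = 23.2×10⁻⁶ × 39 × 875 = 0.7917 mm.
With a force P in the spring, the elastic change of the rod is PL/(AE) and that of the spring is P/k; compatibility requires their sum to equal δ_free.
P [ L/(AE) + 1/k ] = δ_free → P [ 875/(1950×73×10³) + 1/(290×10³) ] = 0.7917.
P = 0.7917 / 9.595×10⁻⁶ = 82510 N.
Spring compression = P/k = 82510/(290×10³) = 0.2845 mm.

δ ≈ 0.285 mm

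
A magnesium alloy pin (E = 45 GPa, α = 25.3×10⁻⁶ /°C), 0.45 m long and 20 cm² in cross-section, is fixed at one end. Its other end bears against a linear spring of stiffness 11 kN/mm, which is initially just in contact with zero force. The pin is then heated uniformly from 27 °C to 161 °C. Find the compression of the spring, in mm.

δ ≈ 1.45 mm

Free thermal expansion: δ_free = αΔT L = 25.3×10⁻⁶ × 134 × 450 = 1.526 mm.
Let P be the compressive force at the spring. The pin shortens elastically by PL/(AE) and the spring compresses by P/k; together these equal δ_free.
P [ L/(AE) + 1/k ] = δ_free → P [ 450/(2000×45×10³) + 1/(11×10³) ] = 1.526.
P = 1.526 / 9.591×10⁻⁵ = 15910 N.
Spring compression = P/k = 15910/(11×10³) = 1.446 mm.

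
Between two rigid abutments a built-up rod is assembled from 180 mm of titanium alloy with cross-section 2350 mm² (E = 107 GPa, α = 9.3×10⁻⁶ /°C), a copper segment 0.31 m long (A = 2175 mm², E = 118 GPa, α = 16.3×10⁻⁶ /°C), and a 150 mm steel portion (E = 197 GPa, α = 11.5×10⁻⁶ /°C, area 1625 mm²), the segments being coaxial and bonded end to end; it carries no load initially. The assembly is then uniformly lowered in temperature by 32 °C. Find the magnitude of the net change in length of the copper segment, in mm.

With the walls removed the bar would change length by δ_free = Σ αᵢΔT Lᵢ = 9.3×10⁻⁶×32×180 + 16.3×10⁻⁶×32×310 + 11.5×10⁻⁶×32×150 = 0.2705 mm.
Since the ends are fixed, an axial force P builds up, equal in every segment, with P · Σ Lᵢ/(AᵢEᵢ) = δ_free.
The series flexibility is Σ Lᵢ/(AᵢEᵢ) = 180/(2350×107×10³) + 310/(2175×118×10³) + 150/(1625×197×10³) = 2.392×10⁻⁶ mm/N.
Hence P = δ_free / Σ(L/AE) = 0.2705/2.392×10⁻⁶ = 113.1 kN (tensile).
For the copper segment, free thermal change = 16.3×10⁻⁶×32×310 = 0.1617 mm and elastic change from P = 113100×310/(2175×118×10³) = 0.1366 mm; these oppose, so the net change is 0.0251 mm (segment shortens).

|ΔL| ≈ 0.0251 mm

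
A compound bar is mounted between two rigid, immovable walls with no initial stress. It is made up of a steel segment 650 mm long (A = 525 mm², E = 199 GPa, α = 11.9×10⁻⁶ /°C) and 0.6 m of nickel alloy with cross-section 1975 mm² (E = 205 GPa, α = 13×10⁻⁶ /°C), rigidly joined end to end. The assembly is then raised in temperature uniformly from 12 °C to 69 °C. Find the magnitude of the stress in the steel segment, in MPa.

If the supports were absent, the total length change would be Σ αᵢΔT Lᵢ = 11.9×10⁻⁶×57×650 + 13×10⁻⁶×57×600 = 0.8855 mm.
The walls prevent any net length change, so an axial force P (same in every segment) develops. Compatibility: P · Σ Lᵢ/(AᵢEᵢ) = δ_free.
The series flexibility is Σ Lᵢ/(AᵢEᵢ) = 650/(525×199×10³) + 600/(1975×205×10³) = 7.704×10⁻⁶ mm/N.
P = 0.8855 / 7.704×10⁻⁶ = 114900 N = 114.9 kN, compressive.
σ_{steel} = P / A = 114900 / 525 = 218.9 MPa.

σ ≈ 219 MPa (compressive)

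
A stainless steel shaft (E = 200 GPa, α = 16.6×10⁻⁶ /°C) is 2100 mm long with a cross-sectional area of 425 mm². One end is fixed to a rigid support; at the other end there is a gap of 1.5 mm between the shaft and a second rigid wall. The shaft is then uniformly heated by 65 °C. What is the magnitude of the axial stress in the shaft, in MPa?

Unrestrained expansion: δ_free = αΔT L = 16.6×10⁻⁶ × 65 × 2100 = 2.266 mm.
This exceeds the 1.5 mm gap, so the wall pushes back. The portion of expansion that must be recovered elastically is δ_free − gap = 2.266 − 1.5 = 0.7659 mm.
Compatibility: PL/(AE) = 0.7659 mm, so σ = P/A = E × (0.7659/2100) = 72.94 MPa.

σ ≈ 72.9 MPa (compressive)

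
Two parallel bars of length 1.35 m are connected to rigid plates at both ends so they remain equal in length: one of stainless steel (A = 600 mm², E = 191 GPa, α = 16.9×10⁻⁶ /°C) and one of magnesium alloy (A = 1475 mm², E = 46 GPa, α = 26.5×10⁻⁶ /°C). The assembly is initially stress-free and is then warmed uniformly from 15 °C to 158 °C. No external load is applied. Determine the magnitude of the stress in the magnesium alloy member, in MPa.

The magnesium alloy has the larger α, so on heating it would change length more than the stainless steel if both were free. The rigid plates force a common final length, so the magnesium alloy is put into compression and the stainless steel into tension, with equal and opposite forces P (no external load).
Compatibility of the two members (thermal + elastic change equal): (α₁ − α₂)ΔT = P·[1/(A₁E₁) + 1/(A₂E₂)].
|α₁ − α₂|·ΔT = 9.6×10⁻⁶ × 143 = 0.001373.
1/(A₁E₁) + 1/(A₂E₂) = 1/(600×191×10³) + 1/(1475×46×10³) = 2.346×10⁻⁸ N⁻¹.
P = 0.001373 / 2.346×10⁻⁸ = 58510 N = 58.51 kN.
σ_{magnesium alloy} = P/A₂ = 58510/1475 = 39.66 MPa, compressive.

σ ≈ 39.7 MPa (compressive)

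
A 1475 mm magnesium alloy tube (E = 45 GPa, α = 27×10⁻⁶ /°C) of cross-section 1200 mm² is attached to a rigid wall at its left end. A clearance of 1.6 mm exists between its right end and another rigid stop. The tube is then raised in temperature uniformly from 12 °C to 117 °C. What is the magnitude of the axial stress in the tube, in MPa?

σ ≈ 78.8 MPa (compressive)

If the wall were absent the tube would grow by αΔT L = 27×10⁻⁶ × 105 × 1475 = 4.182 mm.
After closing the 1.6 mm clearance, 4.182 − 1.6 = 2.582 mm of expansion remains to be suppressed by the wall.
So σ = E(δ_free − g)/L = 45×10³ × 2.582/1475 = 78.76 MPa.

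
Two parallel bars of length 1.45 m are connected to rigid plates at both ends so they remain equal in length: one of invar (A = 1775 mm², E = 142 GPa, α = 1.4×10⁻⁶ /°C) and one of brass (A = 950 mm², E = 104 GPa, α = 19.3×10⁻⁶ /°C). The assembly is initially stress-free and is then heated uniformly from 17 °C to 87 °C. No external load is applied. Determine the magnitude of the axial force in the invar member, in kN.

P ≈ 88.9 kN (tensile in the invar)

Equilibrium of a rigid end plate with no external load gives equal and opposite internal forces ±P in the two members. Since α_{brass} > α_{invar}, heating drives the brass into compression and the invar into tension.
Setting the final lengths equal and cancelling L: (α₁ − α₂)ΔT = P/(A₁E₁) + P/(A₂E₂).
|α₁ − α₂|·ΔT = 17.9×10⁻⁶ × 70 = 0.001253.
1/(A₁E₁) + 1/(A₂E₂) = 1/(1775×142×10³) + 1/(950×104×10³) = 1.409×10⁻⁸ N⁻¹.
So P = 0.001253 / 1.409×10⁻⁸ = 88.94 kN.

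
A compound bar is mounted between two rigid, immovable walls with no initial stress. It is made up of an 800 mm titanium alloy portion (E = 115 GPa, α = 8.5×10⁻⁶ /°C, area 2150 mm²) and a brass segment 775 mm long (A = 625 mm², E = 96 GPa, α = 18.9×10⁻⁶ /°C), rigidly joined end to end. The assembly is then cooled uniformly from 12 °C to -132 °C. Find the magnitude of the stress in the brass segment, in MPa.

Free thermal contraction of the whole bar: Σ αᵢΔT Lᵢ = 8.5×10⁻⁶×144×800 + 18.9×10⁻⁶×144×775 = 3.088 mm.
The walls prevent any net length change, so an axial force P (same in every segment) develops. Compatibility: P · Σ Lᵢ/(AᵢEᵢ) = δ_free.
Σ Lᵢ/(AᵢEᵢ) = 800/(2150×115×10³) + 775/(625×96×10³) = 1.615×10⁻⁵ mm/N.
Hence P = δ_free / Σ(L/AE) = 3.088/1.615×10⁻⁵ = 191.2 kN (tensile).
σ_{brass} = P / A = 191200 / 625 = 305.9 MPa.

σ ≈ 306 MPa (tensile)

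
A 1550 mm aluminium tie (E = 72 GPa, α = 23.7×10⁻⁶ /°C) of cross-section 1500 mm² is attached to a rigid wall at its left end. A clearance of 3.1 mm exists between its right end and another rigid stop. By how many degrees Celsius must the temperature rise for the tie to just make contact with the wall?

The gap closes when αΔT L = 3.1 mm, since the tie is still unstressed at that instant.
So ΔT = g/(αL) = 3.1/(23.7×10⁻⁶ × 1550) = 84.39 °C.

ΔT ≈ 84.4 °C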